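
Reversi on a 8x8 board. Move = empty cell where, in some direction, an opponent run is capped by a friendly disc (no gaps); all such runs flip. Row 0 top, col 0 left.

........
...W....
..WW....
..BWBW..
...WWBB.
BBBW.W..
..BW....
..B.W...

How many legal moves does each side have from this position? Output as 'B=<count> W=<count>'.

-- B to move --
(0,2): no bracket -> illegal
(0,3): no bracket -> illegal
(0,4): no bracket -> illegal
(1,1): no bracket -> illegal
(1,2): flips 2 -> legal
(1,4): flips 1 -> legal
(2,1): no bracket -> illegal
(2,4): flips 1 -> legal
(2,5): flips 1 -> legal
(2,6): flips 3 -> legal
(3,1): no bracket -> illegal
(3,6): flips 1 -> legal
(4,2): flips 2 -> legal
(5,4): flips 4 -> legal
(5,6): no bracket -> illegal
(6,4): flips 2 -> legal
(6,5): flips 1 -> legal
(6,6): no bracket -> illegal
(7,3): no bracket -> illegal
(7,5): no bracket -> illegal
B mobility = 10
-- W to move --
(2,1): flips 1 -> legal
(2,4): flips 1 -> legal
(2,5): flips 1 -> legal
(3,1): flips 1 -> legal
(3,6): no bracket -> illegal
(3,7): flips 1 -> legal
(4,0): no bracket -> illegal
(4,1): flips 2 -> legal
(4,2): flips 1 -> legal
(4,7): flips 2 -> legal
(5,4): no bracket -> illegal
(5,6): flips 2 -> legal
(5,7): flips 1 -> legal
(6,0): no bracket -> illegal
(6,1): flips 2 -> legal
(7,1): flips 1 -> legal
(7,3): no bracket -> illegal
W mobility = 12

Answer: B=10 W=12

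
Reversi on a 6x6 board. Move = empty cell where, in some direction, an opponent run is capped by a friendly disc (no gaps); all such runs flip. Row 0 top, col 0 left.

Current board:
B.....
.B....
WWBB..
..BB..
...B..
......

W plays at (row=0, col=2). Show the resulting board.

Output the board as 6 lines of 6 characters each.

Place W at (0,2); scan 8 dirs for brackets.
Dir NW: edge -> no flip
Dir N: edge -> no flip
Dir NE: edge -> no flip
Dir W: first cell '.' (not opp) -> no flip
Dir E: first cell '.' (not opp) -> no flip
Dir SW: opp run (1,1) capped by W -> flip
Dir S: first cell '.' (not opp) -> no flip
Dir SE: first cell '.' (not opp) -> no flip
All flips: (1,1)

Answer: B.W...
.W....
WWBB..
..BB..
...B..
......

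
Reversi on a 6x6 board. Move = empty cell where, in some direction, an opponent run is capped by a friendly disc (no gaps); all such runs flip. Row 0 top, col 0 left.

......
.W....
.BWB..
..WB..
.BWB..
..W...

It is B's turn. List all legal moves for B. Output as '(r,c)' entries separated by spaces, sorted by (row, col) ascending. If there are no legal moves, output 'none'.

Answer: (0,0) (0,1) (3,1) (5,1)

Derivation:
(0,0): flips 2 -> legal
(0,1): flips 1 -> legal
(0,2): no bracket -> illegal
(1,0): no bracket -> illegal
(1,2): no bracket -> illegal
(1,3): no bracket -> illegal
(2,0): no bracket -> illegal
(3,1): flips 1 -> legal
(5,1): flips 1 -> legal
(5,3): no bracket -> illegal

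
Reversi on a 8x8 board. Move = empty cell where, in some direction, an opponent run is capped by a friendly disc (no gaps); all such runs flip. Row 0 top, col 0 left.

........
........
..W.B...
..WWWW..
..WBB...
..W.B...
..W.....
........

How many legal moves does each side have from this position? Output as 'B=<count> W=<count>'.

-- B to move --
(1,1): flips 2 -> legal
(1,2): no bracket -> illegal
(1,3): no bracket -> illegal
(2,1): flips 1 -> legal
(2,3): flips 1 -> legal
(2,5): flips 1 -> legal
(2,6): flips 1 -> legal
(3,1): no bracket -> illegal
(3,6): no bracket -> illegal
(4,1): flips 1 -> legal
(4,5): no bracket -> illegal
(4,6): flips 1 -> legal
(5,1): flips 2 -> legal
(5,3): no bracket -> illegal
(6,1): flips 1 -> legal
(6,3): no bracket -> illegal
(7,1): no bracket -> illegal
(7,2): no bracket -> illegal
(7,3): no bracket -> illegal
B mobility = 9
-- W to move --
(1,3): flips 1 -> legal
(1,4): flips 1 -> legal
(1,5): flips 1 -> legal
(2,3): no bracket -> illegal
(2,5): no bracket -> illegal
(4,5): flips 2 -> legal
(5,3): flips 2 -> legal
(5,5): flips 1 -> legal
(6,3): no bracket -> illegal
(6,4): flips 2 -> legal
(6,5): flips 2 -> legal
W mobility = 8

Answer: B=9 W=8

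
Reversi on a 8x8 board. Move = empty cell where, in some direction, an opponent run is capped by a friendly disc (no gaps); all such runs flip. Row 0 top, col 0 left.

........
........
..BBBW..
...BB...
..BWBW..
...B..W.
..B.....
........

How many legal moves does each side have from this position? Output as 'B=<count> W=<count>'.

-- B to move --
(1,4): no bracket -> illegal
(1,5): no bracket -> illegal
(1,6): flips 1 -> legal
(2,6): flips 1 -> legal
(3,2): no bracket -> illegal
(3,5): no bracket -> illegal
(3,6): no bracket -> illegal
(4,6): flips 1 -> legal
(4,7): no bracket -> illegal
(5,2): flips 1 -> legal
(5,4): no bracket -> illegal
(5,5): no bracket -> illegal
(5,7): no bracket -> illegal
(6,5): no bracket -> illegal
(6,6): no bracket -> illegal
(6,7): flips 2 -> legal
B mobility = 5
-- W to move --
(1,1): no bracket -> illegal
(1,2): flips 2 -> legal
(1,3): flips 2 -> legal
(1,4): no bracket -> illegal
(1,5): no bracket -> illegal
(2,1): flips 3 -> legal
(3,1): no bracket -> illegal
(3,2): no bracket -> illegal
(3,5): no bracket -> illegal
(4,1): flips 1 -> legal
(5,1): no bracket -> illegal
(5,2): no bracket -> illegal
(5,4): no bracket -> illegal
(5,5): no bracket -> illegal
(6,1): no bracket -> illegal
(6,3): flips 1 -> legal
(6,4): no bracket -> illegal
(7,1): no bracket -> illegal
(7,2): no bracket -> illegal
(7,3): no bracket -> illegal
W mobility = 5

Answer: B=5 W=5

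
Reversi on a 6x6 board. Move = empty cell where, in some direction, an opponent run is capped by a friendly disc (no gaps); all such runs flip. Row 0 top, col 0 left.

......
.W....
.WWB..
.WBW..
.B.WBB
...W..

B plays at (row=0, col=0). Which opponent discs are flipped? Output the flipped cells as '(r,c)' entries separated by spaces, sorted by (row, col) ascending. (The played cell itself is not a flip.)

Answer: (1,1) (2,2) (3,3)

Derivation:
Dir NW: edge -> no flip
Dir N: edge -> no flip
Dir NE: edge -> no flip
Dir W: edge -> no flip
Dir E: first cell '.' (not opp) -> no flip
Dir SW: edge -> no flip
Dir S: first cell '.' (not opp) -> no flip
Dir SE: opp run (1,1) (2,2) (3,3) capped by B -> flip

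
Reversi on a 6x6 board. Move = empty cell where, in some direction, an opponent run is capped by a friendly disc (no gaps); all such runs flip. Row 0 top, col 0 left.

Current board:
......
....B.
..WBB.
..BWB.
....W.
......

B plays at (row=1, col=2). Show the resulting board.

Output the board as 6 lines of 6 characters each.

Place B at (1,2); scan 8 dirs for brackets.
Dir NW: first cell '.' (not opp) -> no flip
Dir N: first cell '.' (not opp) -> no flip
Dir NE: first cell '.' (not opp) -> no flip
Dir W: first cell '.' (not opp) -> no flip
Dir E: first cell '.' (not opp) -> no flip
Dir SW: first cell '.' (not opp) -> no flip
Dir S: opp run (2,2) capped by B -> flip
Dir SE: first cell 'B' (not opp) -> no flip
All flips: (2,2)

Answer: ......
..B.B.
..BBB.
..BWB.
....W.
......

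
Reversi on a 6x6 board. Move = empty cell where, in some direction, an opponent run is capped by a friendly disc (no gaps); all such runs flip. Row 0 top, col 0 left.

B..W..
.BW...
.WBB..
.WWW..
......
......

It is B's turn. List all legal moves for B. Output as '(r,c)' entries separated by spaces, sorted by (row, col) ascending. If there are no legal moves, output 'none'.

Answer: (0,1) (0,2) (1,3) (2,0) (4,0) (4,1) (4,2) (4,3) (4,4)

Derivation:
(0,1): flips 1 -> legal
(0,2): flips 1 -> legal
(0,4): no bracket -> illegal
(1,0): no bracket -> illegal
(1,3): flips 1 -> legal
(1,4): no bracket -> illegal
(2,0): flips 1 -> legal
(2,4): no bracket -> illegal
(3,0): no bracket -> illegal
(3,4): no bracket -> illegal
(4,0): flips 1 -> legal
(4,1): flips 3 -> legal
(4,2): flips 1 -> legal
(4,3): flips 1 -> legal
(4,4): flips 1 -> legal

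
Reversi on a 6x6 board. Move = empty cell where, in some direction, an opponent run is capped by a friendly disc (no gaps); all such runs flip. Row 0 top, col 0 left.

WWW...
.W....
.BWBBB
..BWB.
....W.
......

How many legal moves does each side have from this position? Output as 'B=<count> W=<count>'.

-- B to move --
(0,3): no bracket -> illegal
(1,0): no bracket -> illegal
(1,2): flips 1 -> legal
(1,3): no bracket -> illegal
(2,0): no bracket -> illegal
(3,1): no bracket -> illegal
(3,5): no bracket -> illegal
(4,2): flips 1 -> legal
(4,3): flips 1 -> legal
(4,5): no bracket -> illegal
(5,3): no bracket -> illegal
(5,4): flips 1 -> legal
(5,5): no bracket -> illegal
B mobility = 4
-- W to move --
(1,0): no bracket -> illegal
(1,2): no bracket -> illegal
(1,3): flips 1 -> legal
(1,4): flips 2 -> legal
(1,5): flips 1 -> legal
(2,0): flips 1 -> legal
(3,0): no bracket -> illegal
(3,1): flips 2 -> legal
(3,5): flips 1 -> legal
(4,1): no bracket -> illegal
(4,2): flips 1 -> legal
(4,3): no bracket -> illegal
(4,5): no bracket -> illegal
W mobility = 7

Answer: B=4 W=7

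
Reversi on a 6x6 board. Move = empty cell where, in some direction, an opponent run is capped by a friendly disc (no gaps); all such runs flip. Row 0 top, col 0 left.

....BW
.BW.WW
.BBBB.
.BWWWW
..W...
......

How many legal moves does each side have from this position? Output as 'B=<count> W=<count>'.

-- B to move --
(0,1): flips 1 -> legal
(0,2): flips 1 -> legal
(0,3): flips 1 -> legal
(1,3): flips 1 -> legal
(2,5): no bracket -> illegal
(4,1): flips 1 -> legal
(4,3): flips 2 -> legal
(4,4): flips 2 -> legal
(4,5): flips 1 -> legal
(5,1): flips 2 -> legal
(5,2): flips 2 -> legal
(5,3): flips 1 -> legal
B mobility = 11
-- W to move --
(0,0): flips 2 -> legal
(0,1): no bracket -> illegal
(0,2): no bracket -> illegal
(0,3): flips 1 -> legal
(1,0): flips 2 -> legal
(1,3): flips 2 -> legal
(2,0): flips 1 -> legal
(2,5): no bracket -> illegal
(3,0): flips 2 -> legal
(4,0): no bracket -> illegal
(4,1): no bracket -> illegal
W mobility = 6

Answer: B=11 W=6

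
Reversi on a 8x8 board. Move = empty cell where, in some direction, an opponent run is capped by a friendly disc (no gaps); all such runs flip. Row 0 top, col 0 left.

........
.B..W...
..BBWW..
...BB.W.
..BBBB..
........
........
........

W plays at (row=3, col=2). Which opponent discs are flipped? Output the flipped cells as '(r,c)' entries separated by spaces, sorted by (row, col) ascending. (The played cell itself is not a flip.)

Dir NW: first cell '.' (not opp) -> no flip
Dir N: opp run (2,2), next='.' -> no flip
Dir NE: opp run (2,3) capped by W -> flip
Dir W: first cell '.' (not opp) -> no flip
Dir E: opp run (3,3) (3,4), next='.' -> no flip
Dir SW: first cell '.' (not opp) -> no flip
Dir S: opp run (4,2), next='.' -> no flip
Dir SE: opp run (4,3), next='.' -> no flip

Answer: (2,3)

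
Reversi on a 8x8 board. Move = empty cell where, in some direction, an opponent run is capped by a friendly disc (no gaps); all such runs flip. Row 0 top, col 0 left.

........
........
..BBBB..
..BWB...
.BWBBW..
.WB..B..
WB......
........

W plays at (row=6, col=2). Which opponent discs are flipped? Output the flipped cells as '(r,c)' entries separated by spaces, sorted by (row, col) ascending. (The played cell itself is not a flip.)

Dir NW: first cell 'W' (not opp) -> no flip
Dir N: opp run (5,2) capped by W -> flip
Dir NE: first cell '.' (not opp) -> no flip
Dir W: opp run (6,1) capped by W -> flip
Dir E: first cell '.' (not opp) -> no flip
Dir SW: first cell '.' (not opp) -> no flip
Dir S: first cell '.' (not opp) -> no flip
Dir SE: first cell '.' (not opp) -> no flip

Answer: (5,2) (6,1)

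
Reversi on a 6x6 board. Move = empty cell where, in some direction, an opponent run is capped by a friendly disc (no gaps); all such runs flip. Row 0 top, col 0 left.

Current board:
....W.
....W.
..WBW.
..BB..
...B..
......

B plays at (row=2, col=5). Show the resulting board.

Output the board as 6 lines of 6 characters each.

Answer: ....W.
....W.
..WBBB
..BB..
...B..
......

Derivation:
Place B at (2,5); scan 8 dirs for brackets.
Dir NW: opp run (1,4), next='.' -> no flip
Dir N: first cell '.' (not opp) -> no flip
Dir NE: edge -> no flip
Dir W: opp run (2,4) capped by B -> flip
Dir E: edge -> no flip
Dir SW: first cell '.' (not opp) -> no flip
Dir S: first cell '.' (not opp) -> no flip
Dir SE: edge -> no flip
All flips: (2,4)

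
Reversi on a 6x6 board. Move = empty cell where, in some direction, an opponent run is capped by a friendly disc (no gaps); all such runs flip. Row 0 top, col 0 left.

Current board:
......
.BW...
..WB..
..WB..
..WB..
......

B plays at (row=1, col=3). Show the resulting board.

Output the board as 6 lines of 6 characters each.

Place B at (1,3); scan 8 dirs for brackets.
Dir NW: first cell '.' (not opp) -> no flip
Dir N: first cell '.' (not opp) -> no flip
Dir NE: first cell '.' (not opp) -> no flip
Dir W: opp run (1,2) capped by B -> flip
Dir E: first cell '.' (not opp) -> no flip
Dir SW: opp run (2,2), next='.' -> no flip
Dir S: first cell 'B' (not opp) -> no flip
Dir SE: first cell '.' (not opp) -> no flip
All flips: (1,2)

Answer: ......
.BBB..
..WB..
..WB..
..WB..
......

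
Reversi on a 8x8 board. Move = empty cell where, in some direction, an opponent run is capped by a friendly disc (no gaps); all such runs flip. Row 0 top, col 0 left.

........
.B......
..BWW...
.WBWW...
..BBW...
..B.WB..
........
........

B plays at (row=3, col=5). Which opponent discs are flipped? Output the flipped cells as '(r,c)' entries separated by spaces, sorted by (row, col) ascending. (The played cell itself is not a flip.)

Dir NW: opp run (2,4), next='.' -> no flip
Dir N: first cell '.' (not opp) -> no flip
Dir NE: first cell '.' (not opp) -> no flip
Dir W: opp run (3,4) (3,3) capped by B -> flip
Dir E: first cell '.' (not opp) -> no flip
Dir SW: opp run (4,4), next='.' -> no flip
Dir S: first cell '.' (not opp) -> no flip
Dir SE: first cell '.' (not opp) -> no flip

Answer: (3,3) (3,4)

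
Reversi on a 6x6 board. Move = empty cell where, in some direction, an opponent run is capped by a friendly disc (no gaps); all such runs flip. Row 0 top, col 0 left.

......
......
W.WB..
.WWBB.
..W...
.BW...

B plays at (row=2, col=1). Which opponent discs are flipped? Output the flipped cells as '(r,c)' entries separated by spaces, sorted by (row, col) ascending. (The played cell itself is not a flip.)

Dir NW: first cell '.' (not opp) -> no flip
Dir N: first cell '.' (not opp) -> no flip
Dir NE: first cell '.' (not opp) -> no flip
Dir W: opp run (2,0), next=edge -> no flip
Dir E: opp run (2,2) capped by B -> flip
Dir SW: first cell '.' (not opp) -> no flip
Dir S: opp run (3,1), next='.' -> no flip
Dir SE: opp run (3,2), next='.' -> no flip

Answer: (2,2)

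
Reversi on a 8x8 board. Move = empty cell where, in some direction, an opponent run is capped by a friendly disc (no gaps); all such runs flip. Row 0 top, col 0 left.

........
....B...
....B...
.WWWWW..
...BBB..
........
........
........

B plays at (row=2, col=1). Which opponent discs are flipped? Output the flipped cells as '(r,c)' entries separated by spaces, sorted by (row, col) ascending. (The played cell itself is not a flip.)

Dir NW: first cell '.' (not opp) -> no flip
Dir N: first cell '.' (not opp) -> no flip
Dir NE: first cell '.' (not opp) -> no flip
Dir W: first cell '.' (not opp) -> no flip
Dir E: first cell '.' (not opp) -> no flip
Dir SW: first cell '.' (not opp) -> no flip
Dir S: opp run (3,1), next='.' -> no flip
Dir SE: opp run (3,2) capped by B -> flip

Answer: (3,2)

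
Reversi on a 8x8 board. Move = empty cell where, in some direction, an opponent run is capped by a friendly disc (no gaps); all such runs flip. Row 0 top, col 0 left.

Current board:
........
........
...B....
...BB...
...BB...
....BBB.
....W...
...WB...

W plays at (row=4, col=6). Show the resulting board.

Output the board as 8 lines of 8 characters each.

Place W at (4,6); scan 8 dirs for brackets.
Dir NW: first cell '.' (not opp) -> no flip
Dir N: first cell '.' (not opp) -> no flip
Dir NE: first cell '.' (not opp) -> no flip
Dir W: first cell '.' (not opp) -> no flip
Dir E: first cell '.' (not opp) -> no flip
Dir SW: opp run (5,5) capped by W -> flip
Dir S: opp run (5,6), next='.' -> no flip
Dir SE: first cell '.' (not opp) -> no flip
All flips: (5,5)

Answer: ........
........
...B....
...BB...
...BB.W.
....BWB.
....W...
...WB...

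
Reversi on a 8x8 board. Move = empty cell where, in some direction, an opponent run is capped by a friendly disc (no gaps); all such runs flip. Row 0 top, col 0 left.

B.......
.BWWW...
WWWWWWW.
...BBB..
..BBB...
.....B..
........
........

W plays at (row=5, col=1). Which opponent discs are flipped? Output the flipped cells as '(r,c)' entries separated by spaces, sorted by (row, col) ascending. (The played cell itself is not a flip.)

Dir NW: first cell '.' (not opp) -> no flip
Dir N: first cell '.' (not opp) -> no flip
Dir NE: opp run (4,2) (3,3) capped by W -> flip
Dir W: first cell '.' (not opp) -> no flip
Dir E: first cell '.' (not opp) -> no flip
Dir SW: first cell '.' (not opp) -> no flip
Dir S: first cell '.' (not opp) -> no flip
Dir SE: first cell '.' (not opp) -> no flip

Answer: (3,3) (4,2)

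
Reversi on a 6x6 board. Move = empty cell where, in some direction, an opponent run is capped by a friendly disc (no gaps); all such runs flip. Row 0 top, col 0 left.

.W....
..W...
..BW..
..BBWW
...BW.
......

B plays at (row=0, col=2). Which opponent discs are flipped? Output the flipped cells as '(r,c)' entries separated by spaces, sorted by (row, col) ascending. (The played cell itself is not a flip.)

Answer: (1,2)

Derivation:
Dir NW: edge -> no flip
Dir N: edge -> no flip
Dir NE: edge -> no flip
Dir W: opp run (0,1), next='.' -> no flip
Dir E: first cell '.' (not opp) -> no flip
Dir SW: first cell '.' (not opp) -> no flip
Dir S: opp run (1,2) capped by B -> flip
Dir SE: first cell '.' (not opp) -> no flip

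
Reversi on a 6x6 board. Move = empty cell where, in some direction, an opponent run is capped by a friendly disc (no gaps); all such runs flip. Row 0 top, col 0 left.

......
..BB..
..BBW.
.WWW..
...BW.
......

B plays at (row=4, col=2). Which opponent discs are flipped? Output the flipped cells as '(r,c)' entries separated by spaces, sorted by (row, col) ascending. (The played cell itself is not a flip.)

Answer: (3,2)

Derivation:
Dir NW: opp run (3,1), next='.' -> no flip
Dir N: opp run (3,2) capped by B -> flip
Dir NE: opp run (3,3) (2,4), next='.' -> no flip
Dir W: first cell '.' (not opp) -> no flip
Dir E: first cell 'B' (not opp) -> no flip
Dir SW: first cell '.' (not opp) -> no flip
Dir S: first cell '.' (not opp) -> no flip
Dir SE: first cell '.' (not opp) -> no flip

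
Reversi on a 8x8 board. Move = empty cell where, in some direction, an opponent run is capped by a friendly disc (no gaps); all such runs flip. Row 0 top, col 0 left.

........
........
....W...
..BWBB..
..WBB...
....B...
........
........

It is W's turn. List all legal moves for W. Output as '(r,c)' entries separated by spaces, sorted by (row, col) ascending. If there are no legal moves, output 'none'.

(2,1): no bracket -> illegal
(2,2): flips 1 -> legal
(2,3): no bracket -> illegal
(2,5): no bracket -> illegal
(2,6): no bracket -> illegal
(3,1): flips 1 -> legal
(3,6): flips 2 -> legal
(4,1): no bracket -> illegal
(4,5): flips 2 -> legal
(4,6): flips 1 -> legal
(5,2): no bracket -> illegal
(5,3): flips 1 -> legal
(5,5): flips 1 -> legal
(6,3): no bracket -> illegal
(6,4): flips 3 -> legal
(6,5): no bracket -> illegal

Answer: (2,2) (3,1) (3,6) (4,5) (4,6) (5,3) (5,5) (6,4)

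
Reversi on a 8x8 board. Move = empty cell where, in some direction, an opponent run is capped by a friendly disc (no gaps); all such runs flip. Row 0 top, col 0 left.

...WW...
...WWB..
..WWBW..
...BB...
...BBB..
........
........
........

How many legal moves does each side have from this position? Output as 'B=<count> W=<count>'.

-- B to move --
(0,2): flips 1 -> legal
(0,5): no bracket -> illegal
(1,1): flips 1 -> legal
(1,2): flips 3 -> legal
(1,6): flips 1 -> legal
(2,1): flips 2 -> legal
(2,6): flips 1 -> legal
(3,1): no bracket -> illegal
(3,2): no bracket -> illegal
(3,5): flips 1 -> legal
(3,6): no bracket -> illegal
B mobility = 7
-- W to move --
(0,5): flips 1 -> legal
(0,6): no bracket -> illegal
(1,6): flips 1 -> legal
(2,6): flips 1 -> legal
(3,2): no bracket -> illegal
(3,5): flips 1 -> legal
(3,6): no bracket -> illegal
(4,2): no bracket -> illegal
(4,6): no bracket -> illegal
(5,2): flips 2 -> legal
(5,3): flips 2 -> legal
(5,4): flips 3 -> legal
(5,5): flips 2 -> legal
(5,6): flips 2 -> legal
W mobility = 9

Answer: B=7 W=9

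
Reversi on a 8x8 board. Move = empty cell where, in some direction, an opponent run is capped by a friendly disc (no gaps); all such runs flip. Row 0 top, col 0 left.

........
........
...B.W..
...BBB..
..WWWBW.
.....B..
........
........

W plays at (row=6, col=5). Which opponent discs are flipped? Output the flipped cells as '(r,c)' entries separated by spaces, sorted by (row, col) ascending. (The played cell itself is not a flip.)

Dir NW: first cell '.' (not opp) -> no flip
Dir N: opp run (5,5) (4,5) (3,5) capped by W -> flip
Dir NE: first cell '.' (not opp) -> no flip
Dir W: first cell '.' (not opp) -> no flip
Dir E: first cell '.' (not opp) -> no flip
Dir SW: first cell '.' (not opp) -> no flip
Dir S: first cell '.' (not opp) -> no flip
Dir SE: first cell '.' (not opp) -> no flip

Answer: (3,5) (4,5) (5,5)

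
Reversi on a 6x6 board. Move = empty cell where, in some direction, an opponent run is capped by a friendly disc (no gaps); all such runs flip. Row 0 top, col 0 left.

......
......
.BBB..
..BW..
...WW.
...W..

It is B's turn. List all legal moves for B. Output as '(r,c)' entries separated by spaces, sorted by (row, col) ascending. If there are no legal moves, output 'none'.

(2,4): no bracket -> illegal
(3,4): flips 1 -> legal
(3,5): no bracket -> illegal
(4,2): no bracket -> illegal
(4,5): no bracket -> illegal
(5,2): no bracket -> illegal
(5,4): flips 1 -> legal
(5,5): flips 2 -> legal

Answer: (3,4) (5,4) (5,5)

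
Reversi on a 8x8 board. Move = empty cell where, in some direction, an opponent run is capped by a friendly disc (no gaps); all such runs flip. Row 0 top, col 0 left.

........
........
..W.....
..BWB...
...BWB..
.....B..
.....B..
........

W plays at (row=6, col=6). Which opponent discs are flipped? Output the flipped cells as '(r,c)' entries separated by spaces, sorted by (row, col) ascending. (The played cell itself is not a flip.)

Dir NW: opp run (5,5) capped by W -> flip
Dir N: first cell '.' (not opp) -> no flip
Dir NE: first cell '.' (not opp) -> no flip
Dir W: opp run (6,5), next='.' -> no flip
Dir E: first cell '.' (not opp) -> no flip
Dir SW: first cell '.' (not opp) -> no flip
Dir S: first cell '.' (not opp) -> no flip
Dir SE: first cell '.' (not opp) -> no flip

Answer: (5,5)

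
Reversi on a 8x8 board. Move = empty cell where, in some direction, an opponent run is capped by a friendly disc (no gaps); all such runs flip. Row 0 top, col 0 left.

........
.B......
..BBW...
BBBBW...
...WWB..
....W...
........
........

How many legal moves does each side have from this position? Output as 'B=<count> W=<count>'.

-- B to move --
(1,3): no bracket -> illegal
(1,4): no bracket -> illegal
(1,5): flips 1 -> legal
(2,5): flips 1 -> legal
(3,5): flips 1 -> legal
(4,2): flips 2 -> legal
(5,2): no bracket -> illegal
(5,3): flips 1 -> legal
(5,5): flips 1 -> legal
(6,3): flips 1 -> legal
(6,4): no bracket -> illegal
(6,5): flips 2 -> legal
B mobility = 8
-- W to move --
(0,0): flips 3 -> legal
(0,1): no bracket -> illegal
(0,2): no bracket -> illegal
(1,0): no bracket -> illegal
(1,2): flips 1 -> legal
(1,3): flips 2 -> legal
(1,4): no bracket -> illegal
(2,0): no bracket -> illegal
(2,1): flips 3 -> legal
(3,5): no bracket -> illegal
(3,6): flips 1 -> legal
(4,0): no bracket -> illegal
(4,1): no bracket -> illegal
(4,2): flips 1 -> legal
(4,6): flips 1 -> legal
(5,5): no bracket -> illegal
(5,6): flips 1 -> legal
W mobility = 8

Answer: B=8 W=8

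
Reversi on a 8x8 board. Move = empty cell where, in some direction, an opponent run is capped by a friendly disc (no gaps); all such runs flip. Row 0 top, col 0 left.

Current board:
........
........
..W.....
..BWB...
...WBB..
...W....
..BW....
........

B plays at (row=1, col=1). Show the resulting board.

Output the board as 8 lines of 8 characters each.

Place B at (1,1); scan 8 dirs for brackets.
Dir NW: first cell '.' (not opp) -> no flip
Dir N: first cell '.' (not opp) -> no flip
Dir NE: first cell '.' (not opp) -> no flip
Dir W: first cell '.' (not opp) -> no flip
Dir E: first cell '.' (not opp) -> no flip
Dir SW: first cell '.' (not opp) -> no flip
Dir S: first cell '.' (not opp) -> no flip
Dir SE: opp run (2,2) (3,3) capped by B -> flip
All flips: (2,2) (3,3)

Answer: ........
.B......
..B.....
..BBB...
...WBB..
...W....
..BW....
........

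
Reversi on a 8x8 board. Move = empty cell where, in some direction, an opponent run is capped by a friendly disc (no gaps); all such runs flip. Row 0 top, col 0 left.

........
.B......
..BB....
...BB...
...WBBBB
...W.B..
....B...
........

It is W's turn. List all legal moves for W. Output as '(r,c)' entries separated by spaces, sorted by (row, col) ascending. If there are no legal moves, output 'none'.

(0,0): no bracket -> illegal
(0,1): no bracket -> illegal
(0,2): no bracket -> illegal
(1,0): no bracket -> illegal
(1,2): no bracket -> illegal
(1,3): flips 2 -> legal
(1,4): no bracket -> illegal
(2,0): no bracket -> illegal
(2,1): no bracket -> illegal
(2,4): no bracket -> illegal
(2,5): flips 1 -> legal
(3,1): no bracket -> illegal
(3,2): no bracket -> illegal
(3,5): flips 1 -> legal
(3,6): no bracket -> illegal
(3,7): no bracket -> illegal
(4,2): no bracket -> illegal
(5,4): no bracket -> illegal
(5,6): no bracket -> illegal
(5,7): no bracket -> illegal
(6,3): no bracket -> illegal
(6,5): no bracket -> illegal
(6,6): no bracket -> illegal
(7,3): no bracket -> illegal
(7,4): no bracket -> illegal
(7,5): flips 1 -> legal

Answer: (1,3) (2,5) (3,5) (7,5)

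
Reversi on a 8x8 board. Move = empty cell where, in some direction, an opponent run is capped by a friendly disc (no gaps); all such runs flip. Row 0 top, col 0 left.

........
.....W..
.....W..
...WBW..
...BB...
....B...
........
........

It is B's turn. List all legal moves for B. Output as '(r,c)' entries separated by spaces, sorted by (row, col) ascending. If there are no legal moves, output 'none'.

Answer: (1,6) (2,2) (2,3) (2,6) (3,2) (3,6)

Derivation:
(0,4): no bracket -> illegal
(0,5): no bracket -> illegal
(0,6): no bracket -> illegal
(1,4): no bracket -> illegal
(1,6): flips 1 -> legal
(2,2): flips 1 -> legal
(2,3): flips 1 -> legal
(2,4): no bracket -> illegal
(2,6): flips 1 -> legal
(3,2): flips 1 -> legal
(3,6): flips 1 -> legal
(4,2): no bracket -> illegal
(4,5): no bracket -> illegal
(4,6): no bracket -> illegal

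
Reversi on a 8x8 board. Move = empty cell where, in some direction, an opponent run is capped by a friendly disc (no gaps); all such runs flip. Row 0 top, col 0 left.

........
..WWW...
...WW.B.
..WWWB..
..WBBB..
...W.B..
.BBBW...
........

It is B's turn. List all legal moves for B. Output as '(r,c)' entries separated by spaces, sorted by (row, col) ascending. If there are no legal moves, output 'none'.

Answer: (0,1) (0,2) (0,3) (0,4) (2,1) (2,2) (2,5) (3,1) (4,1) (6,5) (7,3)

Derivation:
(0,1): flips 3 -> legal
(0,2): flips 2 -> legal
(0,3): flips 3 -> legal
(0,4): flips 3 -> legal
(0,5): no bracket -> illegal
(1,1): no bracket -> illegal
(1,5): no bracket -> illegal
(2,1): flips 1 -> legal
(2,2): flips 1 -> legal
(2,5): flips 1 -> legal
(3,1): flips 3 -> legal
(4,1): flips 1 -> legal
(5,1): no bracket -> illegal
(5,2): no bracket -> illegal
(5,4): no bracket -> illegal
(6,5): flips 1 -> legal
(7,3): flips 1 -> legal
(7,4): no bracket -> illegal
(7,5): no bracket -> illegal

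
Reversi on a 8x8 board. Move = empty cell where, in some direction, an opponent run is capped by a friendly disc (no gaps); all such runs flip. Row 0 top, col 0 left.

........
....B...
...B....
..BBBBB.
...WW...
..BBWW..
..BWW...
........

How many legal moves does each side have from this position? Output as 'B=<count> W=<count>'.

-- B to move --
(4,2): no bracket -> illegal
(4,5): no bracket -> illegal
(4,6): no bracket -> illegal
(5,6): flips 2 -> legal
(6,5): flips 4 -> legal
(6,6): flips 2 -> legal
(7,2): no bracket -> illegal
(7,3): flips 1 -> legal
(7,4): flips 4 -> legal
(7,5): flips 1 -> legal
B mobility = 6
-- W to move --
(0,3): no bracket -> illegal
(0,4): no bracket -> illegal
(0,5): no bracket -> illegal
(1,2): no bracket -> illegal
(1,3): flips 2 -> legal
(1,5): no bracket -> illegal
(2,1): flips 1 -> legal
(2,2): flips 1 -> legal
(2,4): flips 1 -> legal
(2,5): flips 1 -> legal
(2,6): flips 1 -> legal
(2,7): no bracket -> illegal
(3,1): no bracket -> illegal
(3,7): no bracket -> illegal
(4,1): flips 1 -> legal
(4,2): flips 1 -> legal
(4,5): no bracket -> illegal
(4,6): no bracket -> illegal
(4,7): no bracket -> illegal
(5,1): flips 2 -> legal
(6,1): flips 2 -> legal
(7,1): flips 2 -> legal
(7,2): no bracket -> illegal
(7,3): no bracket -> illegal
W mobility = 11

Answer: B=6 W=11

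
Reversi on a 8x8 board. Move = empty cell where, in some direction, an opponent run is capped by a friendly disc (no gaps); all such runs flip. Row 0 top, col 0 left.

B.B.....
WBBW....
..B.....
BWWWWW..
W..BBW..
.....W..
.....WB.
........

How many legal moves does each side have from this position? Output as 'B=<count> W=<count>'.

Answer: B=13 W=7

Derivation:
-- B to move --
(0,1): no bracket -> illegal
(0,3): no bracket -> illegal
(0,4): flips 1 -> legal
(1,4): flips 1 -> legal
(2,0): flips 1 -> legal
(2,1): flips 1 -> legal
(2,3): flips 1 -> legal
(2,4): flips 2 -> legal
(2,5): flips 1 -> legal
(2,6): flips 1 -> legal
(3,6): flips 5 -> legal
(4,1): no bracket -> illegal
(4,2): flips 1 -> legal
(4,6): flips 1 -> legal
(5,0): flips 1 -> legal
(5,1): no bracket -> illegal
(5,4): no bracket -> illegal
(5,6): no bracket -> illegal
(6,4): flips 1 -> legal
(7,4): no bracket -> illegal
(7,5): no bracket -> illegal
(7,6): no bracket -> illegal
B mobility = 13
-- W to move --
(0,1): no bracket -> illegal
(0,3): no bracket -> illegal
(2,0): flips 1 -> legal
(2,1): no bracket -> illegal
(2,3): no bracket -> illegal
(4,1): no bracket -> illegal
(4,2): flips 2 -> legal
(5,2): flips 1 -> legal
(5,3): flips 2 -> legal
(5,4): flips 2 -> legal
(5,6): no bracket -> illegal
(5,7): no bracket -> illegal
(6,7): flips 1 -> legal
(7,5): no bracket -> illegal
(7,6): no bracket -> illegal
(7,7): flips 1 -> legal
W mobility = 7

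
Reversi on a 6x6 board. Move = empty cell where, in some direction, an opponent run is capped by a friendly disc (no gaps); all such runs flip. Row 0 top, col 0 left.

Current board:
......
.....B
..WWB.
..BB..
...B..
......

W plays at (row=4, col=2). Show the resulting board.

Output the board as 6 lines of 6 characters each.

Answer: ......
.....B
..WWB.
..WB..
..WB..
......

Derivation:
Place W at (4,2); scan 8 dirs for brackets.
Dir NW: first cell '.' (not opp) -> no flip
Dir N: opp run (3,2) capped by W -> flip
Dir NE: opp run (3,3) (2,4) (1,5), next=edge -> no flip
Dir W: first cell '.' (not opp) -> no flip
Dir E: opp run (4,3), next='.' -> no flip
Dir SW: first cell '.' (not opp) -> no flip
Dir S: first cell '.' (not opp) -> no flip
Dir SE: first cell '.' (not opp) -> no flip
All flips: (3,2)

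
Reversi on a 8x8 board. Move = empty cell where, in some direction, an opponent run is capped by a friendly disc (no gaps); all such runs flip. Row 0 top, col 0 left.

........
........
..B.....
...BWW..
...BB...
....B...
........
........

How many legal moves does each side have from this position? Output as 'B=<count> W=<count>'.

Answer: B=4 W=4

Derivation:
-- B to move --
(2,3): no bracket -> illegal
(2,4): flips 1 -> legal
(2,5): flips 1 -> legal
(2,6): flips 1 -> legal
(3,6): flips 2 -> legal
(4,5): no bracket -> illegal
(4,6): no bracket -> illegal
B mobility = 4
-- W to move --
(1,1): no bracket -> illegal
(1,2): no bracket -> illegal
(1,3): no bracket -> illegal
(2,1): no bracket -> illegal
(2,3): no bracket -> illegal
(2,4): no bracket -> illegal
(3,1): no bracket -> illegal
(3,2): flips 1 -> legal
(4,2): no bracket -> illegal
(4,5): no bracket -> illegal
(5,2): flips 1 -> legal
(5,3): flips 1 -> legal
(5,5): no bracket -> illegal
(6,3): no bracket -> illegal
(6,4): flips 2 -> legal
(6,5): no bracket -> illegal
W mobility = 4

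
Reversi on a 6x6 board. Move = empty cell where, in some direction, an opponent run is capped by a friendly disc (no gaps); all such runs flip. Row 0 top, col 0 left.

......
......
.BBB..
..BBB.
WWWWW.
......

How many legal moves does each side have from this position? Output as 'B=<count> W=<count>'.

-- B to move --
(3,0): no bracket -> illegal
(3,1): no bracket -> illegal
(3,5): no bracket -> illegal
(4,5): no bracket -> illegal
(5,0): flips 1 -> legal
(5,1): flips 1 -> legal
(5,2): flips 2 -> legal
(5,3): flips 1 -> legal
(5,4): flips 2 -> legal
(5,5): flips 1 -> legal
B mobility = 6
-- W to move --
(1,0): flips 2 -> legal
(1,1): flips 2 -> legal
(1,2): flips 2 -> legal
(1,3): flips 2 -> legal
(1,4): flips 2 -> legal
(2,0): no bracket -> illegal
(2,4): flips 2 -> legal
(2,5): flips 1 -> legal
(3,0): no bracket -> illegal
(3,1): no bracket -> illegal
(3,5): no bracket -> illegal
(4,5): no bracket -> illegal
W mobility = 7

Answer: B=6 W=7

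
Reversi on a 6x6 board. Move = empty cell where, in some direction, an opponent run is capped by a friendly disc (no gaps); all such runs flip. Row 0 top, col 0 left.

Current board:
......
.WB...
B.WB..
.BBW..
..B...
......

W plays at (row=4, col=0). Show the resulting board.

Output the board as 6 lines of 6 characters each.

Place W at (4,0); scan 8 dirs for brackets.
Dir NW: edge -> no flip
Dir N: first cell '.' (not opp) -> no flip
Dir NE: opp run (3,1) capped by W -> flip
Dir W: edge -> no flip
Dir E: first cell '.' (not opp) -> no flip
Dir SW: edge -> no flip
Dir S: first cell '.' (not opp) -> no flip
Dir SE: first cell '.' (not opp) -> no flip
All flips: (3,1)

Answer: ......
.WB...
B.WB..
.WBW..
W.B...
......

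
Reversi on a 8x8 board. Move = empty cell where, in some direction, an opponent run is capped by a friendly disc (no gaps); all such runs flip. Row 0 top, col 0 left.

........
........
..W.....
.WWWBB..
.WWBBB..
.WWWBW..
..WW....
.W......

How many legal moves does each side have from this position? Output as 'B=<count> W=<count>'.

-- B to move --
(1,1): flips 2 -> legal
(1,2): no bracket -> illegal
(1,3): no bracket -> illegal
(2,0): no bracket -> illegal
(2,1): flips 1 -> legal
(2,3): flips 1 -> legal
(2,4): no bracket -> illegal
(3,0): flips 3 -> legal
(4,0): flips 2 -> legal
(4,6): no bracket -> illegal
(5,0): flips 3 -> legal
(5,6): flips 1 -> legal
(6,0): no bracket -> illegal
(6,1): flips 1 -> legal
(6,4): no bracket -> illegal
(6,5): flips 1 -> legal
(6,6): flips 1 -> legal
(7,0): no bracket -> illegal
(7,2): flips 1 -> legal
(7,3): flips 2 -> legal
(7,4): no bracket -> illegal
B mobility = 12
-- W to move --
(2,3): no bracket -> illegal
(2,4): no bracket -> illegal
(2,5): flips 4 -> legal
(2,6): flips 2 -> legal
(3,6): flips 4 -> legal
(4,6): flips 3 -> legal
(5,6): no bracket -> illegal
(6,4): no bracket -> illegal
(6,5): flips 2 -> legal
W mobility = 5

Answer: B=12 W=5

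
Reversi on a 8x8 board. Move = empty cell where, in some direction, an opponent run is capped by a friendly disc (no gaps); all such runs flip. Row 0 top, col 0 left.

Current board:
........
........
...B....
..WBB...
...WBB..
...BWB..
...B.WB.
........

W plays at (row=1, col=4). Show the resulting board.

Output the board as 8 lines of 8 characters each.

Answer: ........
....W...
...W....
..WBB...
...WBB..
...BWB..
...B.WB.
........

Derivation:
Place W at (1,4); scan 8 dirs for brackets.
Dir NW: first cell '.' (not opp) -> no flip
Dir N: first cell '.' (not opp) -> no flip
Dir NE: first cell '.' (not opp) -> no flip
Dir W: first cell '.' (not opp) -> no flip
Dir E: first cell '.' (not opp) -> no flip
Dir SW: opp run (2,3) capped by W -> flip
Dir S: first cell '.' (not opp) -> no flip
Dir SE: first cell '.' (not opp) -> no flip
All flips: (2,3)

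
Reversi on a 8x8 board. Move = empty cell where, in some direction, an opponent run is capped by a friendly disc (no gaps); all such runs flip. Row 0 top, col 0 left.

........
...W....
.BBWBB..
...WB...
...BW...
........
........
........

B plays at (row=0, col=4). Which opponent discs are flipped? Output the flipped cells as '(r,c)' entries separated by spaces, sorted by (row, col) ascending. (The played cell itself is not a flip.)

Answer: (1,3)

Derivation:
Dir NW: edge -> no flip
Dir N: edge -> no flip
Dir NE: edge -> no flip
Dir W: first cell '.' (not opp) -> no flip
Dir E: first cell '.' (not opp) -> no flip
Dir SW: opp run (1,3) capped by B -> flip
Dir S: first cell '.' (not opp) -> no flip
Dir SE: first cell '.' (not opp) -> no flip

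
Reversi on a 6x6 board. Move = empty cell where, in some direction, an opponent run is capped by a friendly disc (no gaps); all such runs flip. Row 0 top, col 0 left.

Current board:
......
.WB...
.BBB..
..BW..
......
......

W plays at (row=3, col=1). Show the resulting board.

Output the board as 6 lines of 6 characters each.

Answer: ......
.WB...
.WBB..
.WWW..
......
......

Derivation:
Place W at (3,1); scan 8 dirs for brackets.
Dir NW: first cell '.' (not opp) -> no flip
Dir N: opp run (2,1) capped by W -> flip
Dir NE: opp run (2,2), next='.' -> no flip
Dir W: first cell '.' (not opp) -> no flip
Dir E: opp run (3,2) capped by W -> flip
Dir SW: first cell '.' (not opp) -> no flip
Dir S: first cell '.' (not opp) -> no flip
Dir SE: first cell '.' (not opp) -> no flip
All flips: (2,1) (3,2)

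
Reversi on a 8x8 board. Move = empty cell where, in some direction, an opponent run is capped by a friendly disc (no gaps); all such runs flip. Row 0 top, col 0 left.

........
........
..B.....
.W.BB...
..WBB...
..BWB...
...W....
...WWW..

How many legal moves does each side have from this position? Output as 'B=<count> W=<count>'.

-- B to move --
(2,0): no bracket -> illegal
(2,1): no bracket -> illegal
(3,0): no bracket -> illegal
(3,2): flips 1 -> legal
(4,0): flips 1 -> legal
(4,1): flips 1 -> legal
(5,1): flips 1 -> legal
(6,2): flips 1 -> legal
(6,4): no bracket -> illegal
(6,5): no bracket -> illegal
(6,6): no bracket -> illegal
(7,2): flips 1 -> legal
(7,6): no bracket -> illegal
B mobility = 6
-- W to move --
(1,1): no bracket -> illegal
(1,2): no bracket -> illegal
(1,3): flips 1 -> legal
(2,1): no bracket -> illegal
(2,3): flips 2 -> legal
(2,4): flips 1 -> legal
(2,5): no bracket -> illegal
(3,2): no bracket -> illegal
(3,5): flips 1 -> legal
(4,1): flips 1 -> legal
(4,5): flips 3 -> legal
(5,1): flips 1 -> legal
(5,5): flips 1 -> legal
(6,1): no bracket -> illegal
(6,2): flips 1 -> legal
(6,4): no bracket -> illegal
(6,5): no bracket -> illegal
W mobility = 9

Answer: B=6 W=9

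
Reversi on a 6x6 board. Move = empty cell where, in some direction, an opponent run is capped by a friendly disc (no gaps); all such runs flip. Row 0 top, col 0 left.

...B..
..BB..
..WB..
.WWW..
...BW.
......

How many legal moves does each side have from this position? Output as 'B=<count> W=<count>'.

Answer: B=5 W=7

Derivation:
-- B to move --
(1,1): no bracket -> illegal
(2,0): no bracket -> illegal
(2,1): flips 2 -> legal
(2,4): no bracket -> illegal
(3,0): no bracket -> illegal
(3,4): no bracket -> illegal
(3,5): no bracket -> illegal
(4,0): flips 2 -> legal
(4,1): flips 1 -> legal
(4,2): flips 2 -> legal
(4,5): flips 1 -> legal
(5,3): no bracket -> illegal
(5,4): no bracket -> illegal
(5,5): no bracket -> illegal
B mobility = 5
-- W to move --
(0,1): no bracket -> illegal
(0,2): flips 1 -> legal
(0,4): flips 1 -> legal
(1,1): no bracket -> illegal
(1,4): flips 1 -> legal
(2,1): no bracket -> illegal
(2,4): flips 1 -> legal
(3,4): no bracket -> illegal
(4,2): flips 1 -> legal
(5,2): no bracket -> illegal
(5,3): flips 1 -> legal
(5,4): flips 1 -> legal
W mobility = 7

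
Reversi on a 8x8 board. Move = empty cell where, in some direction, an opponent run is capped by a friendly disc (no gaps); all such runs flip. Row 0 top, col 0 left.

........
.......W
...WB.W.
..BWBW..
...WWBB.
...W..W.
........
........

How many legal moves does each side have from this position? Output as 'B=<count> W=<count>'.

-- B to move --
(0,6): no bracket -> illegal
(0,7): no bracket -> illegal
(1,2): flips 1 -> legal
(1,3): no bracket -> illegal
(1,4): flips 1 -> legal
(1,5): no bracket -> illegal
(1,6): no bracket -> illegal
(2,2): flips 1 -> legal
(2,5): flips 1 -> legal
(2,7): no bracket -> illegal
(3,6): flips 1 -> legal
(3,7): no bracket -> illegal
(4,2): flips 3 -> legal
(4,7): no bracket -> illegal
(5,2): flips 1 -> legal
(5,4): flips 2 -> legal
(5,5): no bracket -> illegal
(5,7): no bracket -> illegal
(6,2): no bracket -> illegal
(6,3): no bracket -> illegal
(6,4): no bracket -> illegal
(6,5): no bracket -> illegal
(6,6): flips 1 -> legal
(6,7): flips 1 -> legal
B mobility = 10
-- W to move --
(1,3): flips 1 -> legal
(1,4): flips 2 -> legal
(1,5): flips 1 -> legal
(2,1): flips 1 -> legal
(2,2): no bracket -> illegal
(2,5): flips 2 -> legal
(3,1): flips 1 -> legal
(3,6): flips 1 -> legal
(3,7): no bracket -> illegal
(4,1): flips 1 -> legal
(4,2): no bracket -> illegal
(4,7): flips 2 -> legal
(5,4): no bracket -> illegal
(5,5): flips 1 -> legal
(5,7): flips 1 -> legal
W mobility = 11

Answer: B=10 W=11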